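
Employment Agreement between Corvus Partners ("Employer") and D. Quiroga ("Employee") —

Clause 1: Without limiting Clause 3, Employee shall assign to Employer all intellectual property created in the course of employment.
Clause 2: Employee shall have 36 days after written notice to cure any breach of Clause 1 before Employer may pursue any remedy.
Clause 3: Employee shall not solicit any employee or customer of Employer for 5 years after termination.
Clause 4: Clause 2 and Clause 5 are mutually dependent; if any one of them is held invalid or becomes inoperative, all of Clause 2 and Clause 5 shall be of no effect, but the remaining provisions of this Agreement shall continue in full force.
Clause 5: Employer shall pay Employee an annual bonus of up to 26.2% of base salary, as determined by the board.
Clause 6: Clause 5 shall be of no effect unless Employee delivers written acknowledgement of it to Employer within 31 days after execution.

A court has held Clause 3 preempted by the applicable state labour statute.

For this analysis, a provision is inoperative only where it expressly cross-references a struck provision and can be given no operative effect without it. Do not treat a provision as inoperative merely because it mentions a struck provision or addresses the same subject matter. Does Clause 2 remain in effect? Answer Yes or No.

Clause 3 is struck. Clause 1 mentions Clause 3 but its own obligation stands independently of Clause 3, so Clause 1 is not affected. Nothing else in the Agreement is defined by reference to Clause 3. Clause 4 ties Clause 2 and Clause 5 together, but none of those is affected here; the remaining provisions continue in force under Clause 4. The provisions still in force are Clause 1, Clause 2, Clause 4, Clause 5, and Clause 6. Clause 2 is among the surviving provisions, so the answer is yes.

Yes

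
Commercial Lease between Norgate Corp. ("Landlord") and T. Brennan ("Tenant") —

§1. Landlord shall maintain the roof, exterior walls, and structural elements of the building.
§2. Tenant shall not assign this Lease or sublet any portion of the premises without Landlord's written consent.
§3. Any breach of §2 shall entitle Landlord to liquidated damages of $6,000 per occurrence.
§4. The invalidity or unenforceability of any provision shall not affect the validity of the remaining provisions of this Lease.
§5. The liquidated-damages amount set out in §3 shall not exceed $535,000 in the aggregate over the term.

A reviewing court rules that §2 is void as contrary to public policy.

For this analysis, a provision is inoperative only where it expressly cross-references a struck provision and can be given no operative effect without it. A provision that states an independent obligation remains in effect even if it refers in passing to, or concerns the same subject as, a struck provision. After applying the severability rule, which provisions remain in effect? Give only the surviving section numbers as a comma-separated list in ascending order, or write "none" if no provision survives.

§2 is struck. §3 operates only by reference to §2, so it falls with §2. §5 operates only by reference to §3, so it falls with §3. Under the severability clause in §4, the remaining provisions continue in force. That leaves §1 and §4 in effect.

1, 4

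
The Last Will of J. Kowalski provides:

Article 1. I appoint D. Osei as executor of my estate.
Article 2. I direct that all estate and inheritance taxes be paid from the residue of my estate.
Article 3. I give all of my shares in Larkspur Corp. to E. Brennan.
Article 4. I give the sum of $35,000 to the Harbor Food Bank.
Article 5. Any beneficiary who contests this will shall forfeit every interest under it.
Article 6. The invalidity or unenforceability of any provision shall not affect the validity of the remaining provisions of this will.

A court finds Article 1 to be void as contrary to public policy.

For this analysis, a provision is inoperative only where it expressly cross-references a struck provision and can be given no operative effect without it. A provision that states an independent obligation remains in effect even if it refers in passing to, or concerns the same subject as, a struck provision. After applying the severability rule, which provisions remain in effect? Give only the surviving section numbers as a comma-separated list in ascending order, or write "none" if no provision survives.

2, 3, 4, 5, 6

Article 1 is struck. Nothing else in the will is defined by reference to Article 1. Article 6 is a severability clause and preserves every provision that can still be given independent effect. Article 2, Article 3, Article 4, Article 5, and Article 6 remain in effect.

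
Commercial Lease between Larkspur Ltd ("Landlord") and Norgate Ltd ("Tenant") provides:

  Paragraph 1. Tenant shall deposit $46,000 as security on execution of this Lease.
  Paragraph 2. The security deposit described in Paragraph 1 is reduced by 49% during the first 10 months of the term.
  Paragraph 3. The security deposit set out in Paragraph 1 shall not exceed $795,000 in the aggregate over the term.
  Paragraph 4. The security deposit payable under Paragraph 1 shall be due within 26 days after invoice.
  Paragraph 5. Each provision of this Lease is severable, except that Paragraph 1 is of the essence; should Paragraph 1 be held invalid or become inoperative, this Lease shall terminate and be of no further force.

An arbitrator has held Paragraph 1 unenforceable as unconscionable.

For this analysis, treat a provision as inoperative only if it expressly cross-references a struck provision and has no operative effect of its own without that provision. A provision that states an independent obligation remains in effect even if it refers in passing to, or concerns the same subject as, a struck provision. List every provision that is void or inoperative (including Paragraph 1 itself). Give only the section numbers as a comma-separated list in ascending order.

1, 2, 3, 4, 5

Paragraph 1 is struck. The whole of Paragraph 2 is the introductory reduction to the security deposit, defined by reference to Paragraph 1, so Paragraph 2 cannot stand once Paragraph 1 is removed. Paragraph 3 operates only by reference to Paragraph 1, so it falls with Paragraph 1. Paragraph 4 operates only by reference to Paragraph 1, so it falls with Paragraph 1. Paragraph 5 makes Paragraph 1 an essential term, and Paragraph 1 is the provision held invalid; under Paragraph 5, the entire Lease is therefore void. No provision of the Lease survives.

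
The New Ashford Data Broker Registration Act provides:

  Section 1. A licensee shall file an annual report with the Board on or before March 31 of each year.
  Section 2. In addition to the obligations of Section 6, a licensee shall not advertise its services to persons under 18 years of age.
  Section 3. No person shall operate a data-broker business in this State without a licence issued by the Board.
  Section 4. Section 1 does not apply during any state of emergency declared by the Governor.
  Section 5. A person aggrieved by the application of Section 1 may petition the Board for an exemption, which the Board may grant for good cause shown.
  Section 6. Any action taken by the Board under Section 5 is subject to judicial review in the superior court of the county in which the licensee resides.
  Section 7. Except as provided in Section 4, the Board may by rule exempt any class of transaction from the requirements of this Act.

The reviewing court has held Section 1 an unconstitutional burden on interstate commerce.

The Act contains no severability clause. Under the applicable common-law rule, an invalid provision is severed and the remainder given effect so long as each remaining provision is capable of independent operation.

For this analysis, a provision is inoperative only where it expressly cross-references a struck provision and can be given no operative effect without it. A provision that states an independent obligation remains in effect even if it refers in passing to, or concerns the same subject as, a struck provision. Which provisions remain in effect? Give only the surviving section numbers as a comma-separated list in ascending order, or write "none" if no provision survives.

2, 3, 7

Section 1 is struck. Section 4 operates only by reference to Section 1, so it falls with Section 1. The only function of Section 5 is the exemption procedure for Section 1, so it cannot stand once Section 1 is removed. The only function of Section 6 is the judicial-review right for Section 5, so it cannot stand once Section 5 is removed. Section 7 mentions Section 4 but its own obligation stands independently of Section 4, so Section 7 is not affected. Although Section 2 refers to Section 6, its operative terms do not depend on Section 6, so it remains in effect. With no severability clause, the stated default rule severs what cannot stand and enforces each remaining provision that can operate on its own. The provisions still in force are Section 2, Section 3, and Section 7.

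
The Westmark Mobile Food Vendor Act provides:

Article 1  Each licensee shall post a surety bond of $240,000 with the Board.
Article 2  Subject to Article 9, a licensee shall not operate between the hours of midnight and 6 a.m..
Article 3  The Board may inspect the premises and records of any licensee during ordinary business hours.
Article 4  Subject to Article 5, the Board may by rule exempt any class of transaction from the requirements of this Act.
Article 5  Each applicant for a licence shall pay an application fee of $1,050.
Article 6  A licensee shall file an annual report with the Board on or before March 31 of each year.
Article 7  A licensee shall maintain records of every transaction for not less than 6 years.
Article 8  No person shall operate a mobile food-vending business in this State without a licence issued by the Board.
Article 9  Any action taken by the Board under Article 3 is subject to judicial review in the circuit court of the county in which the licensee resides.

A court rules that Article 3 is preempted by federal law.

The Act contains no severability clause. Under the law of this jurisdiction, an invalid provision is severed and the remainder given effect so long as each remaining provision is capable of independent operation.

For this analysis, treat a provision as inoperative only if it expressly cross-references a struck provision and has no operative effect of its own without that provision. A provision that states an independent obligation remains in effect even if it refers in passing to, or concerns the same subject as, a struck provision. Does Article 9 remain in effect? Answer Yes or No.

No

Article 3 is struck. Article 9 operates only by reference to Article 3, so it falls with Article 3. Article 2 mentions Article 9 but its own obligation stands independently of Article 9, so Article 2 is not affected. Under the stated default rule, only provisions that cannot operate independently fall away; the rest are enforced. The provisions still in force are Article 1, Article 2, Article 4, Article 5, Article 6, Article 7, and Article 8. Article 9 is among the inoperative provisions, so the answer is no.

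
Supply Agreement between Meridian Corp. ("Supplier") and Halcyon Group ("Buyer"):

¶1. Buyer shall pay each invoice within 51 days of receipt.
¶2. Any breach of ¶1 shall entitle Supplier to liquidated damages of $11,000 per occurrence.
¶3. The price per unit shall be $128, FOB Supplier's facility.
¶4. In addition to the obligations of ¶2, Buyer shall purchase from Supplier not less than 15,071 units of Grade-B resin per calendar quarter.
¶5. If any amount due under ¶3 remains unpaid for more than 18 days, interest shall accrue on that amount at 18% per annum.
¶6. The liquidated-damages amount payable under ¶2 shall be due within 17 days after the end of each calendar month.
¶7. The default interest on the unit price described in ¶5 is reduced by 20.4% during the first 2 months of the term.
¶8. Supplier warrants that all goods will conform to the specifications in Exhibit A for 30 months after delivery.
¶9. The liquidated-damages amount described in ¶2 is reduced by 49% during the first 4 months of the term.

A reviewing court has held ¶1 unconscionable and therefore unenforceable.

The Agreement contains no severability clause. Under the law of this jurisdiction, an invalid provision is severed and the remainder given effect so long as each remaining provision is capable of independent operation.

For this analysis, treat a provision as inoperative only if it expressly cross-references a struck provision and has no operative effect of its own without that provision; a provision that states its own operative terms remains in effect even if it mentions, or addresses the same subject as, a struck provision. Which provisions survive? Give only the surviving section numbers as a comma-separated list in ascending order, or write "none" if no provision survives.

¶1 is struck. ¶2 operates only by reference to ¶1, so it falls with ¶1. ¶6 does nothing except set the payment deadline for the liquidated-damages amount by reference to ¶2; with ¶2 gone it has no independent effect and is inoperative. ¶9 has no operative effect of its own apart from ¶2 and is therefore inoperative. Although ¶4 refers to ¶2, its operative terms do not depend on ¶2, so it remains in effect. Under the stated default rule, only provisions that cannot operate independently fall away; the rest are enforced. That leaves ¶3, ¶4, ¶5, ¶7, and ¶8 in effect.

3, 4, 5, 7, 8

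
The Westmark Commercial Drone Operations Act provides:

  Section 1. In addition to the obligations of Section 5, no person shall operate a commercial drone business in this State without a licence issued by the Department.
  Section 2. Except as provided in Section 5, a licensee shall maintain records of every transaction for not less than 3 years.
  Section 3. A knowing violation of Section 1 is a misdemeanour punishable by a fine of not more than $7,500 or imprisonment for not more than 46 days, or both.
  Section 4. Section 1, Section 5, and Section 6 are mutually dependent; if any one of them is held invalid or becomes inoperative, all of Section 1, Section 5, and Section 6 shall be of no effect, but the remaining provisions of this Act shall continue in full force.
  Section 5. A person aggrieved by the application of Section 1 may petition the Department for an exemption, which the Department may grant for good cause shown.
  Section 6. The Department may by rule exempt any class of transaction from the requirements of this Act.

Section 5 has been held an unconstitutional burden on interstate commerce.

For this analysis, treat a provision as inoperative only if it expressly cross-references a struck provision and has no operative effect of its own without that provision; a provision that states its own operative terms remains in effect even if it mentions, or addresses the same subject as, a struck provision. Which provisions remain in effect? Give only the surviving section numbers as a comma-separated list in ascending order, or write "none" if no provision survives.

2, 4

Section 5 is struck. Section 2 mentions Section 5 but its own obligation stands independently of Section 5, so Section 2 is not affected. No other provision's operative terms depend on Section 5. Section 4 declares Section 1, Section 5, and Section 6 mutually dependent; since one of them has fallen, all of them are of no effect. That brings down Section 1 and Section 6 as well. Section 3 in turn depends solely on a provision now struck and likewise falls. The remainder continues in force under Section 4. The provisions still in force are Section 2 and Section 4.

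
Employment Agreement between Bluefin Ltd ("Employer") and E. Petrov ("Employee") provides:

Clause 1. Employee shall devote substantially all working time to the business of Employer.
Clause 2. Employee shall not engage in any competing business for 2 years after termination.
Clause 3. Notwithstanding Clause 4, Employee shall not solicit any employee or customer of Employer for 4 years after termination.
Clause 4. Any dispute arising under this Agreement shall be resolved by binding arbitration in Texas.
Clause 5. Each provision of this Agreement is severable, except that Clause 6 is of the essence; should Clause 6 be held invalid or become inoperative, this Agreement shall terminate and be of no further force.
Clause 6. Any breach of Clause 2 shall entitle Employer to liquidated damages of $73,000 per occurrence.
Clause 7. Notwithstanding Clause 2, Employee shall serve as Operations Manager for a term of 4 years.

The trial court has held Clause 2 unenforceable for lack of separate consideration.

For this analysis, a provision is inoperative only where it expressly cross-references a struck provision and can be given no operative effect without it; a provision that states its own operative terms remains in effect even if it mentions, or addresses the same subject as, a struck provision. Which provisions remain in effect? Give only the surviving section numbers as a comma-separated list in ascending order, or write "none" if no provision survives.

none

Clause 2 is struck. The whole of Clause 6 is the liquidated-damages amount, defined by reference to Clause 2, so Clause 6 cannot stand once Clause 2 is removed. Clause 5 makes Clause 6 an essential term, and Clause 6 has been rendered inoperative by the cascade; under Clause 5, the entire Agreement is therefore void. No provision of the Agreement survives.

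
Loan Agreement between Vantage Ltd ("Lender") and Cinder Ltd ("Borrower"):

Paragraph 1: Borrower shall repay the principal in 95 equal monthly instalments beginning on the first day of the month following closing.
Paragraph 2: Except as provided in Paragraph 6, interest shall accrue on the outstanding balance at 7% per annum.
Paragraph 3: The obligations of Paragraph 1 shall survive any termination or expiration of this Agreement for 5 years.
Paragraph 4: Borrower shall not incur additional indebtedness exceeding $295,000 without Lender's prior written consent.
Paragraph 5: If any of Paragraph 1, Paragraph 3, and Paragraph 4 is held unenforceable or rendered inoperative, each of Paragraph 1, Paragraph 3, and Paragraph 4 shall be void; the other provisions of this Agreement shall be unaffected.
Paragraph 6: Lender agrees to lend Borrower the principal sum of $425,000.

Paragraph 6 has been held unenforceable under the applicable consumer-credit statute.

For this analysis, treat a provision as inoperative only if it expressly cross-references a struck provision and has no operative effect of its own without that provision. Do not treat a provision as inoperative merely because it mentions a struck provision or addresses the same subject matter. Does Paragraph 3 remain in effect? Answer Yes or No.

Paragraph 6 is struck. Although Paragraph 2 refers to Paragraph 6, its operative terms do not depend on Paragraph 6, so it remains in effect. No other provision's operative terms depend on Paragraph 6. Paragraph 5 ties Paragraph 1, Paragraph 3, and Paragraph 4 together, but none of those is affected here; the remaining provisions continue in force under Paragraph 5. Paragraph 1, Paragraph 2, Paragraph 3, Paragraph 4, and Paragraph 5 remain in effect. Paragraph 3 is among the surviving provisions, so the answer is yes.

Yes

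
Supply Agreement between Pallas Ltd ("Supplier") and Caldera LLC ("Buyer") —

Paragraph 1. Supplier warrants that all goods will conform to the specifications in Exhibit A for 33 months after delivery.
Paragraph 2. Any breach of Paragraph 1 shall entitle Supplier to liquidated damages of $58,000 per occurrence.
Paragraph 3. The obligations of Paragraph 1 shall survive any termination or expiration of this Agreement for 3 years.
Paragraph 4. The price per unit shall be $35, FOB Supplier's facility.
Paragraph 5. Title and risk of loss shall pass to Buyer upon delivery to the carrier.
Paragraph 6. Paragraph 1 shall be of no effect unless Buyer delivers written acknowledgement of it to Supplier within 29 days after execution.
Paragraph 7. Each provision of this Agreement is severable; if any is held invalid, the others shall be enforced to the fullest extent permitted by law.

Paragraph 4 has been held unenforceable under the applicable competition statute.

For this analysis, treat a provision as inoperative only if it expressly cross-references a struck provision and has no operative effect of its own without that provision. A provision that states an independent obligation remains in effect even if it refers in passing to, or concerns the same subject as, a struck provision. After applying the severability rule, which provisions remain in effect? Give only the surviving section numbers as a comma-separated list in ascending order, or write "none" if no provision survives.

1, 2, 3, 5, 6, 7

Paragraph 4 is struck. Nothing else in the Agreement is defined by reference to Paragraph 4. Under the severability clause in Paragraph 7, the remaining provisions continue in force. Paragraph 1, Paragraph 2, Paragraph 3, Paragraph 5, Paragraph 6, and Paragraph 7 remain in effect.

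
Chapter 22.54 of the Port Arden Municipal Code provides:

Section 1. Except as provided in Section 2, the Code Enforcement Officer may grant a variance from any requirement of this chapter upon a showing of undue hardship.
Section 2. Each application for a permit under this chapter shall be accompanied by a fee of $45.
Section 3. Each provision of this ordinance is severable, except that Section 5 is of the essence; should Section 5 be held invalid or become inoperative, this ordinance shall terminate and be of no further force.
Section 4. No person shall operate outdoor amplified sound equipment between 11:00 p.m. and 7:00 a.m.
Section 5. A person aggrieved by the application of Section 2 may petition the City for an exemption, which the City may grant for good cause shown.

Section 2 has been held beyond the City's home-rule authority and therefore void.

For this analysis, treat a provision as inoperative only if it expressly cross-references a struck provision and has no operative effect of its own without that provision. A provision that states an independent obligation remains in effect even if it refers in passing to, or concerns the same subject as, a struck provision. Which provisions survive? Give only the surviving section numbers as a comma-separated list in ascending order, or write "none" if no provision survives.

none

Section 2 is struck. Section 5 operates only by reference to Section 2, so it falls with Section 2. Section 3 makes Section 5 an essential term, and Section 5 has been rendered inoperative by the cascade; under Section 3, the entire ordinance is therefore void. No provision of the ordinance survives.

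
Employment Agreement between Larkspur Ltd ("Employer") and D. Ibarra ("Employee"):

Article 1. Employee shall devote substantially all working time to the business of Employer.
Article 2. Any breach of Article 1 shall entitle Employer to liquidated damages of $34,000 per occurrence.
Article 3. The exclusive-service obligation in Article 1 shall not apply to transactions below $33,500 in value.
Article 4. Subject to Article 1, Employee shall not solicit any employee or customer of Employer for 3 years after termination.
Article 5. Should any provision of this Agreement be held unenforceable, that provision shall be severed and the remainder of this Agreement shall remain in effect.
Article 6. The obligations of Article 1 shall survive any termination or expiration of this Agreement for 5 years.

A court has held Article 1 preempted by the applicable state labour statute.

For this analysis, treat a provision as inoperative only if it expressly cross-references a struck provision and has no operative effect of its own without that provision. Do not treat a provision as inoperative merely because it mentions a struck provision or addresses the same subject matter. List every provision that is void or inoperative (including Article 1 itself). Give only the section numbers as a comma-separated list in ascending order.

Article 1 is struck. Article 2 does nothing except set the liquidated-damages amount by reference to Article 1; with Article 1 gone it has no independent effect and is inoperative. The whole of Article 3 is the carve-out from the exclusive-service obligation, defined by reference to Article 1, so Article 3 cannot stand once Article 1 is removed. Article 6 operates only by reference to Article 1, so it falls with Article 1. Although Article 4 refers to Article 1, its operative terms do not depend on Article 1, so it remains in effect. Under the severability clause in Article 5, the remaining provisions continue in force. That leaves Article 4 and Article 5 in effect.

1, 2, 3, 6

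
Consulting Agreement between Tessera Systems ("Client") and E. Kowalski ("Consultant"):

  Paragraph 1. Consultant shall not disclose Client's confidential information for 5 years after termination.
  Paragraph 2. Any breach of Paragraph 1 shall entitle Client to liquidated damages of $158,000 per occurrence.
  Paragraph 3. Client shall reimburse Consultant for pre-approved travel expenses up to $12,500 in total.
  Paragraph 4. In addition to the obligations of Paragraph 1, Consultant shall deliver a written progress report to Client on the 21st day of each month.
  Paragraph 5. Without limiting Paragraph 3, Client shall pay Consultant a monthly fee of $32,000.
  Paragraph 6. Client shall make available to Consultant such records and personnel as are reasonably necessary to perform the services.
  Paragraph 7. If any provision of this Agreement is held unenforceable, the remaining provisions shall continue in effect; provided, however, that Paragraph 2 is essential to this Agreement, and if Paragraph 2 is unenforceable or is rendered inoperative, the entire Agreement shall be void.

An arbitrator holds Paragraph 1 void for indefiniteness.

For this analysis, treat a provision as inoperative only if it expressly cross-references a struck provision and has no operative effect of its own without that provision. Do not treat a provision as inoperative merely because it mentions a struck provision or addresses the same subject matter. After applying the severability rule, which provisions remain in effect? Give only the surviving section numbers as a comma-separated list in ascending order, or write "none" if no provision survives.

Paragraph 1 is struck. Paragraph 2 operates only by reference to Paragraph 1, so it falls with Paragraph 1. Paragraph 7 makes Paragraph 2 an essential term, and Paragraph 2 has been rendered inoperative by the cascade; under Paragraph 7, the entire Agreement is therefore void. No provision of the Agreement survives.

none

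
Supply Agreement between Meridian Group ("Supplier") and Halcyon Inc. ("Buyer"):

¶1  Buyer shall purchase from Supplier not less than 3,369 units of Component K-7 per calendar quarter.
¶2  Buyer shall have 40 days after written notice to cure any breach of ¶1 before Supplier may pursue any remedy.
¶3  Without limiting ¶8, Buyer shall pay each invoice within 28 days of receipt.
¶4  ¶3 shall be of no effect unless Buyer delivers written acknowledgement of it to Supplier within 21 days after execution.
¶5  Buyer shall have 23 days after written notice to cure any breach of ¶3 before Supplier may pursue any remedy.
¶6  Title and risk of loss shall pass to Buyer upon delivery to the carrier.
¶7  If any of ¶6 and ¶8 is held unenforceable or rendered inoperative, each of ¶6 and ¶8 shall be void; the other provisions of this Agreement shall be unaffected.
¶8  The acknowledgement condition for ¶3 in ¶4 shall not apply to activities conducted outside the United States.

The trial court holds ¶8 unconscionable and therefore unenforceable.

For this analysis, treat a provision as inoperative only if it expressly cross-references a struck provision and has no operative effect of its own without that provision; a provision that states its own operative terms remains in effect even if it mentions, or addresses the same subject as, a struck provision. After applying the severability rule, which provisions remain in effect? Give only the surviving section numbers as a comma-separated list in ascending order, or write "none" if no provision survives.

¶8 is struck. Although ¶3 refers to ¶8, its operative terms do not depend on ¶8, so it remains in effect. Nothing else in the Agreement is defined by reference to ¶8. ¶7 declares ¶6 and ¶8 mutually dependent; since one of them has fallen, all of them are of no effect. That brings down ¶6 as well. The remainder continues in force under ¶7. ¶1, ¶2, ¶3, ¶4, ¶5, and ¶7 remain in effect.

1, 2, 3, 4, 5, 7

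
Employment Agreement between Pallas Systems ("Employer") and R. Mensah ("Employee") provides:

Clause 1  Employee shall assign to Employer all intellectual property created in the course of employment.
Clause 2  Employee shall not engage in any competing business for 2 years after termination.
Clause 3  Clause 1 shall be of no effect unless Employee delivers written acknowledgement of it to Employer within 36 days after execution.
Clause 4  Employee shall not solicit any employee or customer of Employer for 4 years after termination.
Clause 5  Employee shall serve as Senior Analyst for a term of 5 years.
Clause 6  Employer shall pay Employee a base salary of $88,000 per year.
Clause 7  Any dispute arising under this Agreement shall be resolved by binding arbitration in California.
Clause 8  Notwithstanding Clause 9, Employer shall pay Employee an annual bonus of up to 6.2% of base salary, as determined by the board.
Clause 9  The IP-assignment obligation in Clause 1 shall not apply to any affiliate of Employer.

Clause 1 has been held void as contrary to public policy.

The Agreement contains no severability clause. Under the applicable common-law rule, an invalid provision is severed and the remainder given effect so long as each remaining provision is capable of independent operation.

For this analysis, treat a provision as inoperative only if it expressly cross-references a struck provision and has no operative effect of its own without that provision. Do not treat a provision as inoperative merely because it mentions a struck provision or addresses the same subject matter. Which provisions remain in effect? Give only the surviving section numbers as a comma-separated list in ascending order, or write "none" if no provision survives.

2, 4, 5, 6, 7, 8

Clause 1 is struck. Clause 3 has no operative effect of its own apart from Clause 1 and is therefore inoperative. The whole of Clause 9 is the carve-out from the IP-assignment obligation, defined by reference to Clause 1, so Clause 9 cannot stand once Clause 1 is removed. Clause 8 mentions Clause 9 but its own obligation stands independently of Clause 9, so Clause 8 is not affected. With no severability clause, the stated default rule severs what cannot stand and enforces each remaining provision that can operate on its own. Clause 2, Clause 4, Clause 5, Clause 6, Clause 7, and Clause 8 remain in effect.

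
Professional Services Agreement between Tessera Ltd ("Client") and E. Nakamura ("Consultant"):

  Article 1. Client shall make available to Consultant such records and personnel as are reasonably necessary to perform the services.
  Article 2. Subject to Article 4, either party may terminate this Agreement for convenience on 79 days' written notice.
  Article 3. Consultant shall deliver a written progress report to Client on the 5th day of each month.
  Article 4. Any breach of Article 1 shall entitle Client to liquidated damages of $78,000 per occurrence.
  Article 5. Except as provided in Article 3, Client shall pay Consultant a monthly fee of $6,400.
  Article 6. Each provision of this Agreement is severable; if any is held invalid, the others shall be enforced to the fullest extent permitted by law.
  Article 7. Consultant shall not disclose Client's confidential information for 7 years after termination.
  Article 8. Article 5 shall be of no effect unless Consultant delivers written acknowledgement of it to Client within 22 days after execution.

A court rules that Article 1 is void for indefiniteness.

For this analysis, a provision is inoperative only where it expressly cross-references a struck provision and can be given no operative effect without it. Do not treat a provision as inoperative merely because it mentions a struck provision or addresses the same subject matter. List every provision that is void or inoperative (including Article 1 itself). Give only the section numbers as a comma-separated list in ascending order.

Article 1 is struck. The whole of Article 4 is the liquidated-damages amount, defined by reference to Article 1, so Article 4 cannot stand once Article 1 is removed. Although Article 2 refers to Article 4, its operative terms do not depend on Article 4, so it remains in effect. Article 6 is a severability clause and preserves every provision that can still be given independent effect. The provisions still in force are Article 2, Article 3, Article 5, Article 6, Article 7, and Article 8.

1, 4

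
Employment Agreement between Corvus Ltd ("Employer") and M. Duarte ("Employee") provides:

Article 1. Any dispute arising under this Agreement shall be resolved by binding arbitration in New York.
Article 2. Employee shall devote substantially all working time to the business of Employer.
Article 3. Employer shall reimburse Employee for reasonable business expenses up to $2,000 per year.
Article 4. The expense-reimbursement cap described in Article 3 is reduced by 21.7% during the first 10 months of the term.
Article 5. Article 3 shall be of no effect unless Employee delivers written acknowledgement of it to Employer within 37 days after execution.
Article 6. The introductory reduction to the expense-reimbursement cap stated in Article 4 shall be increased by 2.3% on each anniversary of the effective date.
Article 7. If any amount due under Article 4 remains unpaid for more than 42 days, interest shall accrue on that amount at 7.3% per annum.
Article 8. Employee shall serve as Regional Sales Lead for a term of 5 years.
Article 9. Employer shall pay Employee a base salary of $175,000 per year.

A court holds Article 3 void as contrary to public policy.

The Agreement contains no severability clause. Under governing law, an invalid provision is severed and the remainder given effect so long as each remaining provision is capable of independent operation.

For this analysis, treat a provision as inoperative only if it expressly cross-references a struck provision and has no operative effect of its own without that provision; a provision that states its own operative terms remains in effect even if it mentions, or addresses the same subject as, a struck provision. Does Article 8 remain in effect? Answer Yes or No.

Yes

Article 3 is struck. Article 4 operates only by reference to Article 3, so it falls with Article 3. Article 5 operates only by reference to Article 3, so it falls with Article 3. Article 6 has no operative effect of its own apart from Article 4 and is therefore inoperative. Article 7 has no operative effect of its own apart from Article 4 and is therefore inoperative. Under the stated default rule, only provisions that cannot operate independently fall away; the rest are enforced. The provisions still in force are Article 1, Article 2, Article 8, and Article 9. Article 8 is among the surviving provisions, so the answer is yes.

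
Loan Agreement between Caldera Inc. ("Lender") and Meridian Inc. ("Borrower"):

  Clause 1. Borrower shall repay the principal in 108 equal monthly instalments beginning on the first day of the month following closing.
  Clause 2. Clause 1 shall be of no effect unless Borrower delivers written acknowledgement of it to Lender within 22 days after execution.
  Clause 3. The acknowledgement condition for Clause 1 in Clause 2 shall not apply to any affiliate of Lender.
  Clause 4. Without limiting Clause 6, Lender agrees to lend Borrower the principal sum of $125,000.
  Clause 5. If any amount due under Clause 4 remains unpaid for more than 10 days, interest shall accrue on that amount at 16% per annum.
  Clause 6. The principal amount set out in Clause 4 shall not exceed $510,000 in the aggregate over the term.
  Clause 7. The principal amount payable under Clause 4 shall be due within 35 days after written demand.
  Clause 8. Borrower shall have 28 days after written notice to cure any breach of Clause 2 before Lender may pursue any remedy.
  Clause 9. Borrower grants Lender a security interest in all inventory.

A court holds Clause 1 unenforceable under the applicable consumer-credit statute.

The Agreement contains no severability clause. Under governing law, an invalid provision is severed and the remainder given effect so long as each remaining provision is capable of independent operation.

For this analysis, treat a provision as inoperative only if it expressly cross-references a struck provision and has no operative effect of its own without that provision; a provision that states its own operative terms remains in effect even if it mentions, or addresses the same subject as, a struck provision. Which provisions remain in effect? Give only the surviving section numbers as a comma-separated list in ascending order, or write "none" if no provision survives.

Clause 1 is struck. The only function of Clause 2 is the acknowledgement condition for Clause 1, so it cannot stand once Clause 1 is removed. Clause 3 has no operative effect of its own apart from Clause 2 and is therefore inoperative. Clause 8 operates only by reference to Clause 2, so it falls with Clause 2. With no severability clause, the stated default rule severs what cannot stand and enforces each remaining provision that can operate on its own. Clause 4, Clause 5, Clause 6, Clause 7, and Clause 9 remain in effect.

4, 5, 6, 7, 9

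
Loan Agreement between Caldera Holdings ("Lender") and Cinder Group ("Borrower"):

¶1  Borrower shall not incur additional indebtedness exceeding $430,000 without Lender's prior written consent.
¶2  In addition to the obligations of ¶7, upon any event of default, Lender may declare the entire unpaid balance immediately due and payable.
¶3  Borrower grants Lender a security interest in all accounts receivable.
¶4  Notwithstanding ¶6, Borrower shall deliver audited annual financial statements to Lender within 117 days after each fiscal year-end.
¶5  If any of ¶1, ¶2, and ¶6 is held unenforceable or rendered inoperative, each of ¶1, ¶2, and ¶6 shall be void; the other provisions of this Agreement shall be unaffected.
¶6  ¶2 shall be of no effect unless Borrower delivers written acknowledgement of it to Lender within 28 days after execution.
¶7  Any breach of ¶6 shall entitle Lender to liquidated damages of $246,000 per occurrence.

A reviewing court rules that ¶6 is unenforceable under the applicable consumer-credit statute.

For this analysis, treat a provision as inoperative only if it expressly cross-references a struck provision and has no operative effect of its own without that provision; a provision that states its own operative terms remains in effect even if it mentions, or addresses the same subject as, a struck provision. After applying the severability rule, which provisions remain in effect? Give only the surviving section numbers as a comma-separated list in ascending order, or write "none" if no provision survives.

¶6 is struck. The whole of ¶7 is the liquidated-damages amount, defined by reference to ¶6, so ¶7 cannot stand once ¶6 is removed. ¶4 mentions ¶6 but its own obligation stands independently of ¶6, so ¶4 is not affected. ¶5 declares ¶1, ¶2, and ¶6 mutually dependent; since one of them has fallen, all of them are of no effect. That brings down ¶1 and ¶2 as well. The remainder continues in force under ¶5. ¶3, ¶4, and ¶5 remain in effect.

3, 4, 5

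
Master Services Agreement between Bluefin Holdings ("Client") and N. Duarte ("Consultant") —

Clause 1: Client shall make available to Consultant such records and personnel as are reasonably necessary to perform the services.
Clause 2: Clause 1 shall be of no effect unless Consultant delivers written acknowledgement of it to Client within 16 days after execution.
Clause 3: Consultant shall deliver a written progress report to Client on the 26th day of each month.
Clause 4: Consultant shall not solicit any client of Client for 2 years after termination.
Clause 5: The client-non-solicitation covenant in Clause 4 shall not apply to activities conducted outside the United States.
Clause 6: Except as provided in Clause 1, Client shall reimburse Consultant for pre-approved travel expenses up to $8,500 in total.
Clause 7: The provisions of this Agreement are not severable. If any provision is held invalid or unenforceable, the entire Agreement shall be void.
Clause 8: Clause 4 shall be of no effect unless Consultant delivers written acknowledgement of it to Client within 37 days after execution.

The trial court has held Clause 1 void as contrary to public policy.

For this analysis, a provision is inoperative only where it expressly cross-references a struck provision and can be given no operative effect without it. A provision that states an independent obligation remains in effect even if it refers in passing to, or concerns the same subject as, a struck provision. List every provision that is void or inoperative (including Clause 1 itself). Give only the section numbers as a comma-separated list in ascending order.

Clause 1 is struck. Clause 2 merely fixes the acknowledgement condition for Clause 1; with Clause 1 gone it has nothing to operate on and falls away. Clause 7 provides that the Agreement is not severable, so the invalidity of any one provision voids the entire Agreement. No provision of the Agreement survives.

1, 2, 3, 4, 5, 6, 7, 8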